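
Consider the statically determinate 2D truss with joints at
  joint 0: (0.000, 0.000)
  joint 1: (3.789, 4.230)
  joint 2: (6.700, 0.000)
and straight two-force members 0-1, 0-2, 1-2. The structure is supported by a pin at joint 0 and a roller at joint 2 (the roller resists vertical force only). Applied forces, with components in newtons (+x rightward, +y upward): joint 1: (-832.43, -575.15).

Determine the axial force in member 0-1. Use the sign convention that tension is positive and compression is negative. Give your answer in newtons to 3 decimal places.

-1041.042

N=3 nodes, M=3 members, R=3 reactions → 2N=6, M+R=6
member 0 (0-1): L=5.6789, (cx,cy)=(0.6672,0.7449)
member 1 (0-2): L=6.7000, (cx,cy)=(1.0000,0.0000)
member 2 (1-2): L=5.1349, (cx,cy)=(0.5669,-0.8238)
solve A·x = −loads:
  F[0-1] = -1041.0418 N (compression)
  F[0-2] = -137.8347 N (compression)
  F[1-2] = +243.1338 N (tension)
  Rx@0 = +832.4300 N
  Ry@0 = +775.4389 N
  Ry@2 = -200.2889 N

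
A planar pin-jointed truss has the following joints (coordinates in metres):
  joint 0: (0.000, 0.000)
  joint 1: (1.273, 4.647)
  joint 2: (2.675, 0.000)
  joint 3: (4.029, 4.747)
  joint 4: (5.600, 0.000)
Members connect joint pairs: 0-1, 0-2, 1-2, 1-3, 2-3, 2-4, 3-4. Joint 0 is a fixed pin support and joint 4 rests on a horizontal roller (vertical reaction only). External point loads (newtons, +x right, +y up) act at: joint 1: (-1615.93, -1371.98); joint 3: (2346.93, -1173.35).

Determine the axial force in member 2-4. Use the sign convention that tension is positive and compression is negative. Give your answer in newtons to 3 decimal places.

N=5 nodes, M=7 members, R=3 reactions → 2N=10, M+R=10
member 0 (0-1): L=4.8182, (cx,cy)=(0.2642,0.9645)
member 1 (0-2): L=2.6750, (cx,cy)=(1.0000,0.0000)
member 2 (1-2): L=4.8539, (cx,cy)=(0.2888,-0.9574)
member 3 (1-3): L=2.7578, (cx,cy)=(0.9993,0.0363)
member 4 (2-3): L=4.9363, (cx,cy)=(0.2743,0.9616)
member 5 (2-4): L=2.9250, (cx,cy)=(1.0000,0.0000)
member 6 (3-4): L=5.0002, (cx,cy)=(0.3142,-0.9494)
solve A·x = −loads:
  F[0-1] = -768.0488 N (compression)
  F[0-2] = +933.9232 N (tension)
  F[1-2] = -599.2127 N (compression)
  F[1-3] = +1587.1276 N (tension)
  F[2-3] = +596.5527 N (tension)
  F[2-4] = +597.2159 N (tension)
  F[3-4] = -1900.8287 N (compression)
  Rx@0 = -731.0000 N
  Ry@0 = +740.7572 N
  Ry@4 = +1804.5728 N

597.216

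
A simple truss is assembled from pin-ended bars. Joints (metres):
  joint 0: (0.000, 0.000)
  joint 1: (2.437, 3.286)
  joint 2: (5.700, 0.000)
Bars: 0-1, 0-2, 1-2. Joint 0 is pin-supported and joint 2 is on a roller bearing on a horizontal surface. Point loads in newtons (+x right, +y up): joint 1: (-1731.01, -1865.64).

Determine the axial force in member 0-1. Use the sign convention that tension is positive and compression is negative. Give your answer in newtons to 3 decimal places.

N=3 nodes, M=3 members, R=3 reactions → 2N=6, M+R=6
member 0 (0-1): L=4.0911, (cx,cy)=(0.5957,0.8032)
member 1 (0-2): L=5.7000, (cx,cy)=(1.0000,0.0000)
member 2 (1-2): L=4.6309, (cx,cy)=(0.7046,-0.7096)
solve A·x = −loads:
  F[0-1] = -2572.0501 N (compression)
  F[0-2] = -198.8674 N (compression)
  F[1-2] = +282.2339 N (tension)
  Rx@0 = +1731.0100 N
  Ry@0 = +2065.9092 N
  Ry@2 = -200.2692 N

-2572.050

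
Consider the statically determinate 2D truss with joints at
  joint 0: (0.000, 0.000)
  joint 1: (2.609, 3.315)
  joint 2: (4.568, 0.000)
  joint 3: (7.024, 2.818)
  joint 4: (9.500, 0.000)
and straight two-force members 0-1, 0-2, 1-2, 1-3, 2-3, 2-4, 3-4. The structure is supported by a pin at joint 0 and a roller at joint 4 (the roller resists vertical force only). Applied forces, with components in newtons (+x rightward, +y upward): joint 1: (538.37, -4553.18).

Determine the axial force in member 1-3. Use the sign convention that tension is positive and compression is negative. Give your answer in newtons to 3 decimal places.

N=5 nodes, M=7 members, R=3 reactions → 2N=10, M+R=10
member 0 (0-1): L=4.2185, (cx,cy)=(0.6185,0.7858)
member 1 (0-2): L=4.5680, (cx,cy)=(1.0000,0.0000)
member 2 (1-2): L=3.8506, (cx,cy)=(0.5088,-0.8609)
member 3 (1-3): L=4.4429, (cx,cy)=(0.9937,-0.1119)
member 4 (2-3): L=3.7381, (cx,cy)=(0.6570,0.7539)
member 5 (2-4): L=4.9320, (cx,cy)=(1.0000,0.0000)
member 6 (3-4): L=3.7512, (cx,cy)=(0.6601,-0.7512)
solve A·x = −loads:
  F[0-1] = -3963.8655 N (compression)
  F[0-2] = +2989.8621 N (tension)
  F[1-2] = -1370.9356 N (compression)
  F[1-3] = -2306.8701 N (compression)
  F[2-3] = +1565.5974 N (tension)
  F[2-4] = +1263.7527 N (tension)
  F[3-4] = -1914.6295 N (compression)
  Rx@0 = -538.3700 N
  Ry@0 = +3114.8702 N
  Ry@4 = +1438.3098 N

-2306.870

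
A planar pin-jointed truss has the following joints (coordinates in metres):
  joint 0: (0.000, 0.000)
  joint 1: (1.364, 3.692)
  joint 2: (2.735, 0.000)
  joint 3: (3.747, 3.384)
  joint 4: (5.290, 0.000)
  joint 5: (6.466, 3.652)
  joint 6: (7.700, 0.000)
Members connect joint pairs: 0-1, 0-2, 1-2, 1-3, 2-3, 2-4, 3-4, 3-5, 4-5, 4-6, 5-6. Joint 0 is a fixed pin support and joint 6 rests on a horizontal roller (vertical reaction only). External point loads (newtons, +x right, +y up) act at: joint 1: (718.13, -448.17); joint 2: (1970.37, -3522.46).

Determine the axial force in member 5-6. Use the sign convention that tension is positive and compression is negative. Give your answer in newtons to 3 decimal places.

-1767.909

N=7 nodes, M=11 members, R=3 reactions → 2N=14, M+R=14
member 0 (0-1): L=3.9359, (cx,cy)=(0.3466,0.9380)
member 1 (0-2): L=2.7350, (cx,cy)=(1.0000,0.0000)
member 2 (1-2): L=3.9383, (cx,cy)=(0.3481,-0.9375)
member 3 (1-3): L=2.4028, (cx,cy)=(0.9918,-0.1282)
member 4 (2-3): L=3.5321, (cx,cy)=(0.2865,0.9581)
member 5 (2-4): L=2.5550, (cx,cy)=(1.0000,0.0000)
member 6 (3-4): L=3.7192, (cx,cy)=(0.4149,-0.9099)
member 7 (3-5): L=2.7322, (cx,cy)=(0.9952,0.0981)
member 8 (4-5): L=3.8367, (cx,cy)=(0.3065,0.9519)
member 9 (4-6): L=2.4100, (cx,cy)=(1.0000,0.0000)
member 10 (5-6): L=3.8548, (cx,cy)=(0.3201,-0.9474)
solve A·x = −loads:
  F[0-1] = -2447.4164 N (compression)
  F[0-2] = +3536.6594 N (tension)
  F[1-2] = +2297.0525 N (tension)
  F[1-3] = -2385.6109 N (compression)
  F[2-3] = +1428.9953 N (tension)
  F[2-4] = +1956.5001 N (tension)
  F[3-4] = -1964.4309 N (compression)
  F[3-5] = -1147.0359 N (compression)
  F[4-5] = +1877.7775 N (tension)
  F[4-6] = +565.9366 N (tension)
  F[5-6] = -1767.9094 N (compression)
  Rx@0 = -2688.5000 N
  Ry@0 = +2295.7510 N
  Ry@6 = +1674.8790 N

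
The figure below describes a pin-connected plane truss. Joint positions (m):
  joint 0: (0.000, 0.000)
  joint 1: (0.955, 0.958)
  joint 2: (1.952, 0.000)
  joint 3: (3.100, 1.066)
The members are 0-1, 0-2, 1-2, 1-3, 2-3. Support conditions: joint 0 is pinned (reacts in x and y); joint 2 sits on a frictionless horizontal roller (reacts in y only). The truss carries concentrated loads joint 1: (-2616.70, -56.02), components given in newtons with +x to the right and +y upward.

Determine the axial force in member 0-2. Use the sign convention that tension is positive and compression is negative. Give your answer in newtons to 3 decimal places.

N=4 nodes, M=5 members, R=3 reactions → 2N=8, M+R=8
member 0 (0-1): L=1.3527, (cx,cy)=(0.7060,0.7082)
member 1 (0-2): L=1.9520, (cx,cy)=(1.0000,0.0000)
member 2 (1-2): L=1.3827, (cx,cy)=(0.7211,-0.6929)
member 3 (1-3): L=2.1477, (cx,cy)=(0.9987,0.0503)
member 4 (2-3): L=1.5666, (cx,cy)=(0.7328,0.6805)
solve A·x = −loads:
  F[0-1] = -1853.7219 N (compression)
  F[0-2] = -1307.9779 N (compression)
  F[1-2] = +1813.9421 N (tension)
  F[1-3] = -0.0000 N (compression)
  F[2-3] = +0.0000 N (tension)
  Rx@0 = +2616.7000 N
  Ry@0 = +1312.8333 N
  Ry@2 = -1256.8133 N

-1307.978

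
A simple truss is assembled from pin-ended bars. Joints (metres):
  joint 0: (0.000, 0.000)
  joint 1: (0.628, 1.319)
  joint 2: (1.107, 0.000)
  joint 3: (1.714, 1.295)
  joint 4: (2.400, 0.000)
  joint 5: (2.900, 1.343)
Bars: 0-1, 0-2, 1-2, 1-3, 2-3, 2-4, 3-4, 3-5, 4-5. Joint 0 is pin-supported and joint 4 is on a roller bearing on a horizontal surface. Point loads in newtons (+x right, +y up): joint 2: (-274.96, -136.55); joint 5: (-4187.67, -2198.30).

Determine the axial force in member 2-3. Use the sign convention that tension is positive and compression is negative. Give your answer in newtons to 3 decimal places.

-2053.100

N=6 nodes, M=9 members, R=3 reactions → 2N=12, M+R=12
member 0 (0-1): L=1.4609, (cx,cy)=(0.4299,0.9029)
member 1 (0-2): L=1.1070, (cx,cy)=(1.0000,0.0000)
member 2 (1-2): L=1.4033, (cx,cy)=(0.3413,-0.9399)
member 3 (1-3): L=1.0863, (cx,cy)=(0.9998,-0.0221)
member 4 (2-3): L=1.4302, (cx,cy)=(0.4244,0.9055)
member 5 (2-4): L=1.2930, (cx,cy)=(1.0000,0.0000)
member 6 (3-4): L=1.4655, (cx,cy)=(0.4681,-0.8837)
member 7 (3-5): L=1.1870, (cx,cy)=(0.9992,0.0404)
member 8 (4-5): L=1.4331, (cx,cy)=(0.3489,0.9372)
solve A·x = −loads:
  F[0-1] = -2169.6403 N (compression)
  F[0-2] = -3529.9441 N (compression)
  F[1-2] = +2123.0790 N (tension)
  F[1-3] = -1657.7877 N (compression)
  F[2-3] = -2053.0997 N (compression)
  F[2-4] = -1658.9187 N (compression)
  F[3-4] = +1905.6182 N (tension)
  F[3-5] = -3423.5854 N (compression)
  F[4-5] = -2197.9783 N (compression)
  Rx@0 = +4462.6300 N
  Ry@0 = +1958.9375 N
  Ry@4 = +375.9125 N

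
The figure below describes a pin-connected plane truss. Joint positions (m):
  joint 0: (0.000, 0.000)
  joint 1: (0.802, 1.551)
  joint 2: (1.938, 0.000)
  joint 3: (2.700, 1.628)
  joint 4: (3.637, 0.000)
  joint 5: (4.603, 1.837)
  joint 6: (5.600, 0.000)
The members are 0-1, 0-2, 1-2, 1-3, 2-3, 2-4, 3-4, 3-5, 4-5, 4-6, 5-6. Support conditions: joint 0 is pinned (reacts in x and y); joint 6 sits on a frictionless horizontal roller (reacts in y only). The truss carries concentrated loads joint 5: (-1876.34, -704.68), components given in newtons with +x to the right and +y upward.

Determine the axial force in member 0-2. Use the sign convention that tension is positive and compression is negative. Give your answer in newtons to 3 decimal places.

-1493.198

N=7 nodes, M=11 members, R=3 reactions → 2N=14, M+R=14
member 0 (0-1): L=1.7461, (cx,cy)=(0.4593,0.8883)
member 1 (0-2): L=1.9380, (cx,cy)=(1.0000,0.0000)
member 2 (1-2): L=1.9225, (cx,cy)=(0.5909,-0.8068)
member 3 (1-3): L=1.8996, (cx,cy)=(0.9992,0.0405)
member 4 (2-3): L=1.7975, (cx,cy)=(0.4239,0.9057)
member 5 (2-4): L=1.6990, (cx,cy)=(1.0000,0.0000)
member 6 (3-4): L=1.8784, (cx,cy)=(0.4988,-0.8667)
member 7 (3-5): L=1.9144, (cx,cy)=(0.9940,0.1092)
member 8 (4-5): L=2.0755, (cx,cy)=(0.4654,0.8851)
member 9 (4-6): L=1.9630, (cx,cy)=(1.0000,0.0000)
member 10 (5-6): L=2.0901, (cx,cy)=(0.4770,-0.8789)
solve A·x = −loads:
  F[0-1] = -834.1623 N (compression)
  F[0-2] = -1493.1977 N (compression)
  F[1-2] = +873.2396 N (tension)
  F[1-3] = -899.8705 N (compression)
  F[2-3] = -777.8386 N (compression)
  F[2-4] = -647.4673 N (compression)
  F[3-4] = +657.6368 N (tension)
  F[3-5] = -1566.2840 N (compression)
  F[4-5] = -643.9754 N (compression)
  F[4-6] = -19.6929 N (compression)
  F[5-6] = +41.2843 N (tension)
  Rx@0 = +1876.3400 N
  Ry@0 = +740.9647 N
  Ry@6 = -36.2847 N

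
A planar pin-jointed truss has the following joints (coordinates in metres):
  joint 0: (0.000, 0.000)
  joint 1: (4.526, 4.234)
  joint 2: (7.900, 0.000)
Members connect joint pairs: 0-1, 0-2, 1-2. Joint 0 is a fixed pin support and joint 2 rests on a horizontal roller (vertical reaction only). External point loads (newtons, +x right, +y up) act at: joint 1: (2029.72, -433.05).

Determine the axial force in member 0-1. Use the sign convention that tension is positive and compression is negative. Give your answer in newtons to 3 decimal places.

N=3 nodes, M=3 members, R=3 reactions → 2N=6, M+R=6
member 0 (0-1): L=6.1977, (cx,cy)=(0.7303,0.6832)
member 1 (0-2): L=7.9000, (cx,cy)=(1.0000,0.0000)
member 2 (1-2): L=5.4139, (cx,cy)=(0.6232,-0.7821)
solve A·x = −loads:
  F[0-1] = +1321.6234 N (tension)
  F[0-2] = +1064.5762 N (tension)
  F[1-2] = -1708.2219 N (compression)
  Rx@0 = -2029.7200 N
  Ry@0 = -902.8764 N
  Ry@2 = +1335.9264 N

1321.623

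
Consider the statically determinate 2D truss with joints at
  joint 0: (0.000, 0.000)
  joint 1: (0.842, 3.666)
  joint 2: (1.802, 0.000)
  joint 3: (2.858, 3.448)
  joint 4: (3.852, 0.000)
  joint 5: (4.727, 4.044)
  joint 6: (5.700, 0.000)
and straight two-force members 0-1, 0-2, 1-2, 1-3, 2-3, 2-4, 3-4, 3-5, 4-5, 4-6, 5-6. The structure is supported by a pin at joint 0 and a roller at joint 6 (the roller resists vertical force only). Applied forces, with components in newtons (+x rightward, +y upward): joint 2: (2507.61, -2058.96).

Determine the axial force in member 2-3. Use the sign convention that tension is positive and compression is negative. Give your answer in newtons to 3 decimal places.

600.210

N=7 nodes, M=11 members, R=3 reactions → 2N=14, M+R=14
member 0 (0-1): L=3.7615, (cx,cy)=(0.2238,0.9746)
member 1 (0-2): L=1.8020, (cx,cy)=(1.0000,0.0000)
member 2 (1-2): L=3.7896, (cx,cy)=(0.2533,-0.9674)
member 3 (1-3): L=2.0278, (cx,cy)=(0.9942,-0.1075)
member 4 (2-3): L=3.6061, (cx,cy)=(0.2928,0.9562)
member 5 (2-4): L=2.0500, (cx,cy)=(1.0000,0.0000)
member 6 (3-4): L=3.5884, (cx,cy)=(0.2770,-0.9609)
member 7 (3-5): L=1.9617, (cx,cy)=(0.9527,0.3038)
member 8 (4-5): L=4.1376, (cx,cy)=(0.2115,0.9774)
member 9 (4-6): L=1.8480, (cx,cy)=(1.0000,0.0000)
member 10 (5-6): L=4.1594, (cx,cy)=(0.2339,-0.9723)
solve A·x = −loads:
  F[0-1] = -1444.7009 N (compression)
  F[0-2] = +2831.0059 N (tension)
  F[1-2] = +1535.1362 N (tension)
  F[1-3] = -716.4352 N (compression)
  F[2-3] = +600.2097 N (tension)
  F[2-4] = +536.5184 N (tension)
  F[3-4] = -783.4615 N (compression)
  F[3-5] = -335.3493 N (compression)
  F[4-5] = +770.2241 N (tension)
  F[4-6] = +156.6136 N (tension)
  F[5-6] = -669.4962 N (compression)
  Rx@0 = -2507.6100 N
  Ry@0 = +1408.0397 N
  Ry@6 = +650.9203 N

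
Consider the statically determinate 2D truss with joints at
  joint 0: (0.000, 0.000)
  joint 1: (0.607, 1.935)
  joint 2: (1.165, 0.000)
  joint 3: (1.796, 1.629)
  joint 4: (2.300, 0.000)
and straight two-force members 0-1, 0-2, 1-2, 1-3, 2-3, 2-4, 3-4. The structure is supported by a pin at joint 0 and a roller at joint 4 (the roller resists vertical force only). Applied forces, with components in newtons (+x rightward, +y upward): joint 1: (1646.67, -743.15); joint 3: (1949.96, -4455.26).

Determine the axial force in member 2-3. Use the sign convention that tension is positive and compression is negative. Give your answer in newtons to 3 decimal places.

N=5 nodes, M=7 members, R=3 reactions → 2N=10, M+R=10
member 0 (0-1): L=2.0280, (cx,cy)=(0.2993,0.9542)
member 1 (0-2): L=1.1650, (cx,cy)=(1.0000,0.0000)
member 2 (1-2): L=2.0138, (cx,cy)=(0.2771,-0.9608)
member 3 (1-3): L=1.2277, (cx,cy)=(0.9684,-0.2492)
member 4 (2-3): L=1.7469, (cx,cy)=(0.3612,0.9325)
member 5 (2-4): L=1.1350, (cx,cy)=(1.0000,0.0000)
member 6 (3-4): L=1.7052, (cx,cy)=(0.2956,-0.9553)
solve A·x = −loads:
  F[0-1] = +1302.8546 N (tension)
  F[0-2] = +3206.6678 N (tension)
  F[1-2] = -1869.3428 N (compression)
  F[1-3] = -762.8207 N (compression)
  F[2-3] = +1926.1940 N (tension)
  F[2-4] = +1992.9611 N (tension)
  F[3-4] = -6742.7936 N (compression)
  Rx@0 = -3596.6300 N
  Ry@0 = -1243.1249 N
  Ry@4 = +6441.5349 N

1926.194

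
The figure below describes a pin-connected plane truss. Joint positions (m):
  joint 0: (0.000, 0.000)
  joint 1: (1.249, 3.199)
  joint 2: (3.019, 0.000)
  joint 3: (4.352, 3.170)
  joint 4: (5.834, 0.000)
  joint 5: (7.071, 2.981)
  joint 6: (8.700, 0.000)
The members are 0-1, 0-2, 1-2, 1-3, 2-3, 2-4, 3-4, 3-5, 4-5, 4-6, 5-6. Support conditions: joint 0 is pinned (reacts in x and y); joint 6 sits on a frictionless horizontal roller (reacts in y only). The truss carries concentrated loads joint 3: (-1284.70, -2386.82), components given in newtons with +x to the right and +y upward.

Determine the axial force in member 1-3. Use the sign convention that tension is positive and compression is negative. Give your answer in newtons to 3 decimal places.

-1575.723

N=7 nodes, M=11 members, R=3 reactions → 2N=14, M+R=14
member 0 (0-1): L=3.4342, (cx,cy)=(0.3637,0.9315)
member 1 (0-2): L=3.0190, (cx,cy)=(1.0000,0.0000)
member 2 (1-2): L=3.6560, (cx,cy)=(0.4841,-0.8750)
member 3 (1-3): L=3.1031, (cx,cy)=(1.0000,-0.0093)
member 4 (2-3): L=3.4389, (cx,cy)=(0.3876,0.9218)
member 5 (2-4): L=2.8150, (cx,cy)=(1.0000,0.0000)
member 6 (3-4): L=3.4993, (cx,cy)=(0.4235,-0.9059)
member 7 (3-5): L=2.7256, (cx,cy)=(0.9976,-0.0693)
member 8 (4-5): L=3.2275, (cx,cy)=(0.3833,0.9236)
member 9 (4-6): L=2.8660, (cx,cy)=(1.0000,0.0000)
member 10 (5-6): L=3.3971, (cx,cy)=(0.4795,-0.8775)
solve A·x = −loads:
  F[0-1] = -1783.0741 N (compression)
  F[0-2] = -636.2021 N (compression)
  F[1-2] = +1915.0865 N (tension)
  F[1-3] = -1575.7227 N (compression)
  F[2-3] = -1817.8146 N (compression)
  F[2-4] = +995.5896 N (tension)
  F[3-4] = -749.2149 N (compression)
  F[3-5] = -679.9255 N (compression)
  F[4-5] = +734.8215 N (tension)
  F[4-6] = +396.6516 N (tension)
  F[5-6] = -827.1629 N (compression)
  Rx@0 = +1284.7000 N
  Ry@0 = +1660.9646 N
  Ry@6 = +725.8554 N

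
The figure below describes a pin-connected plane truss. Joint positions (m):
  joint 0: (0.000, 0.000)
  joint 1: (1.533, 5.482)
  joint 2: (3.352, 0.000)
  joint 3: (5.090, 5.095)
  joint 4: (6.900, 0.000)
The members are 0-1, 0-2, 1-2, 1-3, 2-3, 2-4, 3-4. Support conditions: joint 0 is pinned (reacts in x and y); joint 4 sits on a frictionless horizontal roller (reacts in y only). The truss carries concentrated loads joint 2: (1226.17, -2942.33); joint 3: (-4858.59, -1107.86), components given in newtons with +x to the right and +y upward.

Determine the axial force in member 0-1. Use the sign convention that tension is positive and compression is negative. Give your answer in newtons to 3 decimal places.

-5598.006

N=5 nodes, M=7 members, R=3 reactions → 2N=10, M+R=10
member 0 (0-1): L=5.6923, (cx,cy)=(0.2693,0.9631)
member 1 (0-2): L=3.3520, (cx,cy)=(1.0000,0.0000)
member 2 (1-2): L=5.7759, (cx,cy)=(0.3149,-0.9491)
member 3 (1-3): L=3.5780, (cx,cy)=(0.9941,-0.1082)
member 4 (2-3): L=5.3833, (cx,cy)=(0.3229,0.9464)
member 5 (2-4): L=3.5480, (cx,cy)=(1.0000,0.0000)
member 6 (3-4): L=5.4070, (cx,cy)=(0.3348,-0.9423)
solve A·x = −loads:
  F[0-1] = -5598.0056 N (compression)
  F[0-2] = -2124.8176 N (compression)
  F[1-2] = +6072.2500 N (tension)
  F[1-3] = -3440.1117 N (compression)
  F[2-3] = -2980.5445 N (compression)
  F[2-4] = -476.3864 N (compression)
  F[3-4] = +1423.0929 N (tension)
  Rx@0 = +3632.4200 N
  Ry@0 = +5391.1782 N
  Ry@4 = -1340.9882 N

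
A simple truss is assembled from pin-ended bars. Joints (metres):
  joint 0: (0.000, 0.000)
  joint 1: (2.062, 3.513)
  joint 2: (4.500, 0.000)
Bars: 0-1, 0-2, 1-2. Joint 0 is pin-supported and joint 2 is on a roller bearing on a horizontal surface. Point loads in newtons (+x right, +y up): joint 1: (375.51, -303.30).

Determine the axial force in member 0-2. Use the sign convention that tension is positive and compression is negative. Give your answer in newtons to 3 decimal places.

N=3 nodes, M=3 members, R=3 reactions → 2N=6, M+R=6
member 0 (0-1): L=4.0735, (cx,cy)=(0.5062,0.8624)
member 1 (0-2): L=4.5000, (cx,cy)=(1.0000,0.0000)
member 2 (1-2): L=4.2761, (cx,cy)=(0.5701,-0.8215)
solve A·x = −loads:
  F[0-1] = +149.3796 N (tension)
  F[0-2] = +299.8934 N (tension)
  F[1-2] = -525.9940 N (compression)
  Rx@0 = -375.5100 N
  Ry@0 = -128.8269 N
  Ry@2 = +432.1269 N

299.893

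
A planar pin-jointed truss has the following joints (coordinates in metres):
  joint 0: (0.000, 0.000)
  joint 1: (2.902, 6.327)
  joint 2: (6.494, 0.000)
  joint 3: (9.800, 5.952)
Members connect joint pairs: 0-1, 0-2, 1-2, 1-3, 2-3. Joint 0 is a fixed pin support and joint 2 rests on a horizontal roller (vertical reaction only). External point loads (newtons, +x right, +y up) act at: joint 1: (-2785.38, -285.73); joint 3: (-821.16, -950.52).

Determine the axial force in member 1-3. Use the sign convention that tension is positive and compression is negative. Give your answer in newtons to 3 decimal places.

N=4 nodes, M=5 members, R=3 reactions → 2N=8, M+R=8
member 0 (0-1): L=6.9608, (cx,cy)=(0.4169,0.9089)
member 1 (0-2): L=6.4940, (cx,cy)=(1.0000,0.0000)
member 2 (1-2): L=7.2755, (cx,cy)=(0.4937,-0.8696)
member 3 (1-3): L=6.9082, (cx,cy)=(0.9985,-0.0543)
member 4 (2-3): L=6.8085, (cx,cy)=(0.4856,0.8742)
solve A·x = −loads:
  F[0-1] = -3455.1158 N (compression)
  F[0-2] = -2166.0781 N (compression)
  F[1-2] = +3300.5726 N (tension)
  F[1-3] = -285.0261 N (compression)
  F[2-3] = -1105.0028 N (compression)
  Rx@0 = +3606.5400 N
  Ry@0 = +3140.5246 N
  Ry@2 = -1904.2746 N

-285.026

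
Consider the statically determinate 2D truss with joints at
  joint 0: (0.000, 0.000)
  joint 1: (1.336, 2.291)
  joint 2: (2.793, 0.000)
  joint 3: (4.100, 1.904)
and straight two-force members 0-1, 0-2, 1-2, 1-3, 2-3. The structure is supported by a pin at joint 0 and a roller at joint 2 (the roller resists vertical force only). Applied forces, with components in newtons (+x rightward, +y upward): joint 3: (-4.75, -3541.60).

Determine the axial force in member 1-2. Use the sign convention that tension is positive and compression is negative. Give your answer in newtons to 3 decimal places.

N=4 nodes, M=5 members, R=3 reactions → 2N=8, M+R=8
member 0 (0-1): L=2.6521, (cx,cy)=(0.5038,0.8638)
member 1 (0-2): L=2.7930, (cx,cy)=(1.0000,0.0000)
member 2 (1-2): L=2.7151, (cx,cy)=(0.5366,-0.8438)
member 3 (1-3): L=2.7910, (cx,cy)=(0.9903,-0.1387)
member 4 (2-3): L=2.3094, (cx,cy)=(0.5659,0.8244)
solve A·x = −loads:
  F[0-1] = +1914.7754 N (tension)
  F[0-2] = -969.3254 N (compression)
  F[1-2] = -2327.5446 N (compression)
  F[1-3] = +2235.2149 N (tension)
  F[2-3] = -3919.7968 N (compression)
  Rx@0 = +4.7500 N
  Ry@0 = -1654.0735 N
  Ry@2 = +5195.6735 N

-2327.545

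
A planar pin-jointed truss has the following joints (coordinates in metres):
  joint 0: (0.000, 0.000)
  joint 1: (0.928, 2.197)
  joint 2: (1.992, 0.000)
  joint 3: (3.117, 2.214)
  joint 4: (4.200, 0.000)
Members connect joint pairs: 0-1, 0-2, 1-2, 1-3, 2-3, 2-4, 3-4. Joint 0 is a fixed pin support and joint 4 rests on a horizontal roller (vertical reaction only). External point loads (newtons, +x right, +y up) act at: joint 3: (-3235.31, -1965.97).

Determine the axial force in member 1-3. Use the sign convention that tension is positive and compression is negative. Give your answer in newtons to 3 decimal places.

N=5 nodes, M=7 members, R=3 reactions → 2N=10, M+R=10
member 0 (0-1): L=2.3850, (cx,cy)=(0.3891,0.9212)
member 1 (0-2): L=1.9920, (cx,cy)=(1.0000,0.0000)
member 2 (1-2): L=2.4411, (cx,cy)=(0.4359,-0.9000)
member 3 (1-3): L=2.1891, (cx,cy)=(1.0000,0.0078)
member 4 (2-3): L=2.4834, (cx,cy)=(0.4530,0.8915)
member 5 (2-4): L=2.2080, (cx,cy)=(1.0000,0.0000)
member 6 (3-4): L=2.4647, (cx,cy)=(0.4394,-0.8983)
solve A·x = −loads:
  F[0-1] = -2401.6796 N (compression)
  F[0-2] = -2300.8009 N (compression)
  F[1-2] = +2440.9644 N (tension)
  F[1-3] = -1998.5160 N (compression)
  F[2-3] = -2464.2368 N (compression)
  F[2-4] = -120.5485 N (compression)
  F[3-4] = +274.3440 N (tension)
  Rx@0 = +3235.3100 N
  Ry@0 = +2212.4100 N
  Ry@4 = -246.4400 N

-1998.516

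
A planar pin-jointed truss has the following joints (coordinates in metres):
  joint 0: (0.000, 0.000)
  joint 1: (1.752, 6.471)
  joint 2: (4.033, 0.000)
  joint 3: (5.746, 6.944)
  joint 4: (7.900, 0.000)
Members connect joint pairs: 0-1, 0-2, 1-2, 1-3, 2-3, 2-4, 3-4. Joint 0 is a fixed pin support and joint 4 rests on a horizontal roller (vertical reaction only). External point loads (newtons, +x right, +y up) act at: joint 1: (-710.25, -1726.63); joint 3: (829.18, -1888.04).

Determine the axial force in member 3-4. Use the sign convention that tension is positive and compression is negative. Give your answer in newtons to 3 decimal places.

-1992.695

N=5 nodes, M=7 members, R=3 reactions → 2N=10, M+R=10
member 0 (0-1): L=6.7040, (cx,cy)=(0.2613,0.9652)
member 1 (0-2): L=4.0330, (cx,cy)=(1.0000,0.0000)
member 2 (1-2): L=6.8613, (cx,cy)=(0.3324,-0.9431)
member 3 (1-3): L=4.0219, (cx,cy)=(0.9931,0.1176)
member 4 (2-3): L=7.1522, (cx,cy)=(0.2395,0.9709)
member 5 (2-4): L=3.8670, (cx,cy)=(1.0000,0.0000)
member 6 (3-4): L=7.2704, (cx,cy)=(0.2963,-0.9551)
solve A·x = −loads:
  F[0-1] = -1773.0562 N (compression)
  F[0-2] = +582.2957 N (tension)
  F[1-2] = +14.2963 N (tension)
  F[1-3] = +243.8236 N (tension)
  F[2-3] = -13.8874 N (compression)
  F[2-4] = +590.3746 N (tension)
  F[3-4] = -1992.6951 N (compression)
  Rx@0 = -118.9300 N
  Ry@0 = +1711.4381 N
  Ry@4 = +1903.2319 N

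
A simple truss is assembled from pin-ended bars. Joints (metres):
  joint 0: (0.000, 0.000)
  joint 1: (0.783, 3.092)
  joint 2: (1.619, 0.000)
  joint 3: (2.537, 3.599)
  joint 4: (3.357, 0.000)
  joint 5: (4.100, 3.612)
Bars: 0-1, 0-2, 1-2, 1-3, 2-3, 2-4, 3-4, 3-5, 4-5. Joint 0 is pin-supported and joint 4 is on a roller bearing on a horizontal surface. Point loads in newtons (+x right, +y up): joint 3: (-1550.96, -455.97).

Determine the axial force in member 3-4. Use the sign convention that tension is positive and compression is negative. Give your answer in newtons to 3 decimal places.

1351.955

N=6 nodes, M=9 members, R=3 reactions → 2N=12, M+R=12
member 0 (0-1): L=3.1896, (cx,cy)=(0.2455,0.9694)
member 1 (0-2): L=1.6190, (cx,cy)=(1.0000,0.0000)
member 2 (1-2): L=3.2030, (cx,cy)=(0.2610,-0.9653)
member 3 (1-3): L=1.8258, (cx,cy)=(0.9607,0.2777)
member 4 (2-3): L=3.7142, (cx,cy)=(0.2472,0.9690)
member 5 (2-4): L=1.7380, (cx,cy)=(1.0000,0.0000)
member 6 (3-4): L=3.6912, (cx,cy)=(0.2221,-0.9750)
member 7 (3-5): L=1.5631, (cx,cy)=(1.0000,0.0083)
member 8 (4-5): L=3.6876, (cx,cy)=(0.2015,0.9795)
solve A·x = −loads:
  F[0-1] = -1830.1456 N (compression)
  F[0-2] = -1101.6862 N (compression)
  F[1-2] = +1579.8503 N (tension)
  F[1-3] = -896.8931 N (compression)
  F[2-3] = -1573.9196 N (compression)
  F[2-4] = -300.3341 N (compression)
  F[3-4] = +1351.9551 N (tension)
  F[3-5] = -0.0000 N (compression)
  F[4-5] = -0.0000 N (compression)
  Rx@0 = +1550.9600 N
  Ry@0 = +1774.1437 N
  Ry@4 = -1318.1737 N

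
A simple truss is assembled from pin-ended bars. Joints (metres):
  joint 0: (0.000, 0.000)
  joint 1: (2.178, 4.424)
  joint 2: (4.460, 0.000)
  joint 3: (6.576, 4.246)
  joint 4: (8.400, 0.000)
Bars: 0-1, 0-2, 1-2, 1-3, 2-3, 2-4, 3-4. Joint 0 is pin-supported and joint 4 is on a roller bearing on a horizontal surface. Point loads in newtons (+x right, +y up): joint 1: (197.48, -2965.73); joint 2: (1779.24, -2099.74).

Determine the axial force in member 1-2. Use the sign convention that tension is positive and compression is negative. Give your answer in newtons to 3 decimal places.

208.252

N=5 nodes, M=7 members, R=3 reactions → 2N=10, M+R=10
member 0 (0-1): L=4.9311, (cx,cy)=(0.4417,0.8972)
member 1 (0-2): L=4.4600, (cx,cy)=(1.0000,0.0000)
member 2 (1-2): L=4.9779, (cx,cy)=(0.4584,-0.8887)
member 3 (1-3): L=4.4016, (cx,cy)=(0.9992,-0.0404)
member 4 (2-3): L=4.7440, (cx,cy)=(0.4460,0.8950)
member 5 (2-4): L=3.9400, (cx,cy)=(1.0000,0.0000)
member 6 (3-4): L=4.6212, (cx,cy)=(0.3947,-0.9188)
solve A·x = −loads:
  F[0-1] = -3430.3829 N (compression)
  F[0-2] = +3491.8826 N (tension)
  F[1-2] = +208.2519 N (tension)
  F[1-3] = -1809.5914 N (compression)
  F[2-3] = +2139.2451 N (tension)
  F[2-4] = +853.9376 N (tension)
  F[3-4] = -2163.4961 N (compression)
  Rx@0 = -1976.7200 N
  Ry@0 = +3077.6305 N
  Ry@4 = +1987.8395 N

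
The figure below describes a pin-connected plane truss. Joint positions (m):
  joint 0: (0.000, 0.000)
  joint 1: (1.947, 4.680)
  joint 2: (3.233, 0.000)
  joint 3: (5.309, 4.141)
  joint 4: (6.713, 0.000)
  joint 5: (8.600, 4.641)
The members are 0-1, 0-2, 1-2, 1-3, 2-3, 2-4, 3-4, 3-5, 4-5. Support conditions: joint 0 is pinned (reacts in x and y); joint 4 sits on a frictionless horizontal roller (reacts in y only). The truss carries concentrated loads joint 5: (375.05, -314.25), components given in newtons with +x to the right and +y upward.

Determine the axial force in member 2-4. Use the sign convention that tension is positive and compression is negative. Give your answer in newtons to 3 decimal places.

N=6 nodes, M=9 members, R=3 reactions → 2N=12, M+R=12
member 0 (0-1): L=5.0688, (cx,cy)=(0.3841,0.9233)
member 1 (0-2): L=3.2330, (cx,cy)=(1.0000,0.0000)
member 2 (1-2): L=4.8535, (cx,cy)=(0.2650,-0.9643)
member 3 (1-3): L=3.4049, (cx,cy)=(0.9874,-0.1583)
member 4 (2-3): L=4.6322, (cx,cy)=(0.4482,0.8940)
member 5 (2-4): L=3.4800, (cx,cy)=(1.0000,0.0000)
member 6 (3-4): L=4.3725, (cx,cy)=(0.3211,-0.9470)
member 7 (3-5): L=3.3288, (cx,cy)=(0.9887,0.1502)
member 8 (4-5): L=5.0100, (cx,cy)=(0.3767,0.9264)
solve A·x = −loads:
  F[0-1] = +376.5065 N (tension)
  F[0-2] = +230.4297 N (tension)
  F[1-2] = -402.2758 N (compression)
  F[1-3] = +254.4172 N (tension)
  F[2-3] = +433.9135 N (tension)
  F[2-4] = -70.6234 N (compression)
  F[3-4] = -281.0845 N (compression)
  F[3-5] = +542.0782 N (tension)
  F[4-5] = -427.1290 N (compression)
  Rx@0 = -375.0500 N
  Ry@0 = -347.6235 N
  Ry@4 = +661.8735 N

-70.623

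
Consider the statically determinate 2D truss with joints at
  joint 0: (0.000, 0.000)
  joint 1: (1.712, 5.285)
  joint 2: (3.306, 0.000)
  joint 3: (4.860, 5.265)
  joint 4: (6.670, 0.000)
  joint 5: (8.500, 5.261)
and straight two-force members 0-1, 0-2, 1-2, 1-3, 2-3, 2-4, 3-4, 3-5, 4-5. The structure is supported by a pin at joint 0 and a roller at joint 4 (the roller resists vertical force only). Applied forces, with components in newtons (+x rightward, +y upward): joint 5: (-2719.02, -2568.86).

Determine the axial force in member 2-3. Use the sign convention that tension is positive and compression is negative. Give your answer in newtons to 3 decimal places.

N=6 nodes, M=9 members, R=3 reactions → 2N=12, M+R=12
member 0 (0-1): L=5.5554, (cx,cy)=(0.3082,0.9513)
member 1 (0-2): L=3.3060, (cx,cy)=(1.0000,0.0000)
member 2 (1-2): L=5.5202, (cx,cy)=(0.2888,-0.9574)
member 3 (1-3): L=3.1481, (cx,cy)=(1.0000,-0.0064)
member 4 (2-3): L=5.4895, (cx,cy)=(0.2831,0.9591)
member 5 (2-4): L=3.3640, (cx,cy)=(1.0000,0.0000)
member 6 (3-4): L=5.5674, (cx,cy)=(0.3251,-0.9457)
member 7 (3-5): L=3.6400, (cx,cy)=(1.0000,-0.0011)
member 8 (4-5): L=5.5702, (cx,cy)=(0.3285,0.9445)
solve A·x = −loads:
  F[0-1] = -1513.5029 N (compression)
  F[0-2] = -2252.6036 N (compression)
  F[1-2] = +1509.8953 N (tension)
  F[1-3] = -902.4323 N (compression)
  F[2-3] = -1507.2286 N (compression)
  F[2-4] = -1389.9345 N (compression)
  F[3-4] = +1524.6711 N (tension)
  F[3-5] = -1824.7646 N (compression)
  F[4-5] = -2721.9557 N (compression)
  Rx@0 = +2719.0200 N
  Ry@0 = +1439.8426 N
  Ry@4 = +1129.0174 N

-1507.229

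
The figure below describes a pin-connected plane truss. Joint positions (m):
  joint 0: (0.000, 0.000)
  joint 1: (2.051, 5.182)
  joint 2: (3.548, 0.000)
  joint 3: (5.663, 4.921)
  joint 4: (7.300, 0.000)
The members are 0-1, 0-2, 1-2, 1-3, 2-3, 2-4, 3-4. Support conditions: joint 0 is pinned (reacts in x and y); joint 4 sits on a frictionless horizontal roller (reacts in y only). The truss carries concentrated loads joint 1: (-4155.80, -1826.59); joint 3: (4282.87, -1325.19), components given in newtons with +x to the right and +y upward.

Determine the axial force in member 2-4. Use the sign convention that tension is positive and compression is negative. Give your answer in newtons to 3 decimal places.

N=5 nodes, M=7 members, R=3 reactions → 2N=10, M+R=10
member 0 (0-1): L=5.5731, (cx,cy)=(0.3680,0.9298)
member 1 (0-2): L=3.5480, (cx,cy)=(1.0000,0.0000)
member 2 (1-2): L=5.3939, (cx,cy)=(0.2775,-0.9607)
member 3 (1-3): L=3.6214, (cx,cy)=(0.9974,-0.0721)
member 4 (2-3): L=5.3563, (cx,cy)=(0.3949,0.9187)
member 5 (2-4): L=3.7520, (cx,cy)=(1.0000,0.0000)
member 6 (3-4): L=5.1861, (cx,cy)=(0.3156,-0.9489)
solve A·x = −loads:
  F[0-1] = -1799.7985 N (compression)
  F[0-2] = +789.4249 N (tension)
  F[1-2] = -431.1180 N (compression)
  F[1-3] = +3622.5162 N (tension)
  F[2-3] = +450.8153 N (tension)
  F[2-4] = +491.7628 N (tension)
  F[3-4] = -1557.9407 N (compression)
  Rx@0 = -127.0700 N
  Ry@0 = +1673.4876 N
  Ry@4 = +1478.2924 N

491.763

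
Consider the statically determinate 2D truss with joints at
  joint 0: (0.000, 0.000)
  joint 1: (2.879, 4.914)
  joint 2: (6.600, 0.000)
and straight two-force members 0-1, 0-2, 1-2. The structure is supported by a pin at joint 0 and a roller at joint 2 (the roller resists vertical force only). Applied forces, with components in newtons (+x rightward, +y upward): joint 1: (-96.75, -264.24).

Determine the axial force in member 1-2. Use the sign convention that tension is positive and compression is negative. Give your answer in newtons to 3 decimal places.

N=3 nodes, M=3 members, R=3 reactions → 2N=6, M+R=6
member 0 (0-1): L=5.6953, (cx,cy)=(0.5055,0.8628)
member 1 (0-2): L=6.6000, (cx,cy)=(1.0000,0.0000)
member 2 (1-2): L=6.1639, (cx,cy)=(0.6037,-0.7972)
solve A·x = −loads:
  F[0-1] = -256.1479 N (compression)
  F[0-2] = +32.7347 N (tension)
  F[1-2] = -54.2254 N (compression)
  Rx@0 = +96.7500 N
  Ry@0 = +221.0101 N
  Ry@2 = +43.2299 N

-54.225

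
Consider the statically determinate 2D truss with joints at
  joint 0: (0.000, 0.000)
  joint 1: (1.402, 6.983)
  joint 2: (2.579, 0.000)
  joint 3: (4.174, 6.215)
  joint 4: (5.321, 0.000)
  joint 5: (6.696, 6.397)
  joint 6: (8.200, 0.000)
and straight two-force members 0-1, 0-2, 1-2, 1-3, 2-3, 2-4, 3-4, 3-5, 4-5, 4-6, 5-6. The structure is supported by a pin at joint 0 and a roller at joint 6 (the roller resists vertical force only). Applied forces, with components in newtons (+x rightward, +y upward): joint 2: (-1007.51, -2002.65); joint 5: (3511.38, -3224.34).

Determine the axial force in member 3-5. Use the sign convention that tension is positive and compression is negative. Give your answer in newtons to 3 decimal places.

N=7 nodes, M=11 members, R=3 reactions → 2N=14, M+R=14
member 0 (0-1): L=7.1224, (cx,cy)=(0.1968,0.9804)
member 1 (0-2): L=2.5790, (cx,cy)=(1.0000,0.0000)
member 2 (1-2): L=7.0815, (cx,cy)=(0.1662,-0.9861)
member 3 (1-3): L=2.8764, (cx,cy)=(0.9637,-0.2670)
member 4 (2-3): L=6.4164, (cx,cy)=(0.2486,0.9686)
member 5 (2-4): L=2.7420, (cx,cy)=(1.0000,0.0000)
member 6 (3-4): L=6.3200, (cx,cy)=(0.1815,-0.9834)
member 7 (3-5): L=2.5286, (cx,cy)=(0.9974,0.0720)
member 8 (4-5): L=6.5431, (cx,cy)=(0.2101,0.9777)
member 9 (4-6): L=2.8790, (cx,cy)=(1.0000,0.0000)
member 10 (5-6): L=6.5714, (cx,cy)=(0.2289,-0.9735)
solve A·x = −loads:
  F[0-1] = +790.5895 N (tension)
  F[0-2] = +2348.2463 N (tension)
  F[1-2] = -870.4270 N (compression)
  F[1-3] = +311.6077 N (tension)
  F[2-3] = +2953.6833 N (tension)
  F[2-4] = +2476.8533 N (tension)
  F[3-4] = -2712.6357 N (compression)
  F[3-5] = +1530.8097 N (tension)
  F[4-5] = +2728.5141 N (tension)
  F[4-6] = +1411.1576 N (tension)
  F[5-6] = -6165.7689 N (compression)
  Rx@0 = -2503.8700 N
  Ry@0 = -775.1213 N
  Ry@6 = +6002.1113 N

1530.810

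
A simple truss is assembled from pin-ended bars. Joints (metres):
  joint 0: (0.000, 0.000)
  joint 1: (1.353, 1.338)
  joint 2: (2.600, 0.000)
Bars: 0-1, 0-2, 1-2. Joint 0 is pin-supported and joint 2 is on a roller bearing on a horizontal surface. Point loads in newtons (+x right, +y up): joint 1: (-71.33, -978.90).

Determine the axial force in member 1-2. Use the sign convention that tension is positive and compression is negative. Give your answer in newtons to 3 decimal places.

-646.162

N=3 nodes, M=3 members, R=3 reactions → 2N=6, M+R=6
member 0 (0-1): L=1.9029, (cx,cy)=(0.7110,0.7032)
member 1 (0-2): L=2.6000, (cx,cy)=(1.0000,0.0000)
member 2 (1-2): L=1.8290, (cx,cy)=(0.6818,-0.7315)
solve A·x = −loads:
  F[0-1] = -719.9031 N (compression)
  F[0-2] = +440.5479 N (tension)
  F[1-2] = -646.1617 N (compression)
  Rx@0 = +71.3300 N
  Ry@0 = +506.2030 N
  Ry@2 = +472.6970 N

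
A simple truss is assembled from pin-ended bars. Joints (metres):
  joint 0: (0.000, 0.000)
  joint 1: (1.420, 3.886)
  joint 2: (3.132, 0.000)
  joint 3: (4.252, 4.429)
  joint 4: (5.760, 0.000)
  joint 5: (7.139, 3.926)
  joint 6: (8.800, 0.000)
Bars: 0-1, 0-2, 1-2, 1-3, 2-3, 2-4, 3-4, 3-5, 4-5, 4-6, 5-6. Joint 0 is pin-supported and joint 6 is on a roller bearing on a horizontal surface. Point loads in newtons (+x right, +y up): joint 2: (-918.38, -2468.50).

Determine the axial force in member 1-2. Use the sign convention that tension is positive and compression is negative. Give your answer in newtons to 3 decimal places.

1489.821

N=7 nodes, M=11 members, R=3 reactions → 2N=14, M+R=14
member 0 (0-1): L=4.1373, (cx,cy)=(0.3432,0.9393)
member 1 (0-2): L=3.1320, (cx,cy)=(1.0000,0.0000)
member 2 (1-2): L=4.2464, (cx,cy)=(0.4032,-0.9151)
member 3 (1-3): L=2.8836, (cx,cy)=(0.9821,0.1883)
member 4 (2-3): L=4.5684, (cx,cy)=(0.2452,0.9695)
member 5 (2-4): L=2.6280, (cx,cy)=(1.0000,0.0000)
member 6 (3-4): L=4.6787, (cx,cy)=(0.3223,-0.9466)
member 7 (3-5): L=2.9305, (cx,cy)=(0.9852,-0.1716)
member 8 (4-5): L=4.1611, (cx,cy)=(0.3314,0.9435)
member 9 (4-6): L=3.0400, (cx,cy)=(1.0000,0.0000)
member 10 (5-6): L=4.2629, (cx,cy)=(0.3896,-0.9210)
solve A·x = −loads:
  F[0-1] = -1692.7638 N (compression)
  F[0-2] = -337.3938 N (compression)
  F[1-2] = +1489.8209 N (tension)
  F[1-3] = -1203.1537 N (compression)
  F[2-3] = +1139.9115 N (tension)
  F[2-4] = +902.1671 N (tension)
  F[3-4] = -810.1026 N (compression)
  F[3-5] = -650.7180 N (compression)
  F[4-5] = +812.8009 N (tension)
  F[4-6] = +371.6991 N (tension)
  F[5-6] = -953.9553 N (compression)
  Rx@0 = +918.3800 N
  Ry@0 = +1589.9384 N
  Ry@6 = +878.5616 N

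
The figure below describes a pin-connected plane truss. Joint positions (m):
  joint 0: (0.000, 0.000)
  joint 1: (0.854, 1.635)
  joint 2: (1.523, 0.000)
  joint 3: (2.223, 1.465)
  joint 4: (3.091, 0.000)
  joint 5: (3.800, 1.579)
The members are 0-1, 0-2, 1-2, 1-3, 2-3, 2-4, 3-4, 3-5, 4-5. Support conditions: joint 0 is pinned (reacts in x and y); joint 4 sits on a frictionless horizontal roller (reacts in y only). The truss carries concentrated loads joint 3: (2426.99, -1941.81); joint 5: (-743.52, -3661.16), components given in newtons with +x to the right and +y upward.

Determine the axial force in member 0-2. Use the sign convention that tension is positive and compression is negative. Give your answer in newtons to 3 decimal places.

1127.215

N=6 nodes, M=9 members, R=3 reactions → 2N=12, M+R=12
member 0 (0-1): L=1.8446, (cx,cy)=(0.4630,0.8864)
member 1 (0-2): L=1.5230, (cx,cy)=(1.0000,0.0000)
member 2 (1-2): L=1.7666, (cx,cy)=(0.3787,-0.9255)
member 3 (1-3): L=1.3795, (cx,cy)=(0.9924,-0.1232)
member 4 (2-3): L=1.6236, (cx,cy)=(0.4311,0.9023)
member 5 (2-4): L=1.5680, (cx,cy)=(1.0000,0.0000)
member 6 (3-4): L=1.7028, (cx,cy)=(0.5097,-0.8603)
member 7 (3-5): L=1.5811, (cx,cy)=(0.9974,0.0721)
member 8 (4-5): L=1.7309, (cx,cy)=(0.4096,0.9123)
solve A·x = −loads:
  F[0-1] = +1201.4827 N (tension)
  F[0-2] = +1127.2153 N (tension)
  F[1-2] = -1290.8862 N (compression)
  F[1-3] = +1053.1391 N (tension)
  F[2-3] = +1324.1200 N (tension)
  F[2-4] = +67.4920 N (tension)
  F[3-4] = -3416.7104 N (compression)
  F[3-5] = +933.0435 N (tension)
  F[4-5] = -4087.0458 N (compression)
  Rx@0 = -1683.4700 N
  Ry@0 = -1064.9607 N
  Ry@4 = +6667.9307 N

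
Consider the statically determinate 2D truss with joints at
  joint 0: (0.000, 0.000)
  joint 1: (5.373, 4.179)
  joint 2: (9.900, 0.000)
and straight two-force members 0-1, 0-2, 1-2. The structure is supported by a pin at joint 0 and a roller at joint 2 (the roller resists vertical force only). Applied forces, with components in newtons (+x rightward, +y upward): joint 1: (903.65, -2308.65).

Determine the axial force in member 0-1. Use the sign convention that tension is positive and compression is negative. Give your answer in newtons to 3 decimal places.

-1098.205

N=3 nodes, M=3 members, R=3 reactions → 2N=6, M+R=6
member 0 (0-1): L=6.8068, (cx,cy)=(0.7894,0.6139)
member 1 (0-2): L=9.9000, (cx,cy)=(1.0000,0.0000)
member 2 (1-2): L=6.1610, (cx,cy)=(0.7348,-0.6783)
solve A·x = −loads:
  F[0-1] = -1098.2053 N (compression)
  F[0-2] = +1770.5208 N (tension)
  F[1-2] = -2409.5774 N (compression)
  Rx@0 = -903.6500 N
  Ry@0 = +674.2328 N
  Ry@2 = +1634.4172 N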